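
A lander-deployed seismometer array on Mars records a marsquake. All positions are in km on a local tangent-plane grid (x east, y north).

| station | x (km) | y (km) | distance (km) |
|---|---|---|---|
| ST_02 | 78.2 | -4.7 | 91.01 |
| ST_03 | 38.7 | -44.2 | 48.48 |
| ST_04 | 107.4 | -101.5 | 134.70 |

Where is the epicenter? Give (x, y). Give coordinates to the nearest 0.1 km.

Circle about each station: (x − 78.2)² + (y + 4.7)² = 91.01²; (x − 38.7)² + (y + 44.2)² = 48.48²; (x − 107.4)² + (y + 101.5)² = 134.70².
Subtracting the ST_02 equation from the ST_03 and ST_04 equations removes the quadratic terms:
-79.0 x − 79.0 y = 3246.51
58.4 x − 193.6 y = 5838.41
Solving the 2×2 system: x ≈ -8.4, y ≈ -32.7 km.
Check against ST_02 (with the unrounded x, y): √((x − 78.2)²+(y + 4.7)²) = 91.01 ≈ 91.01 km. ✓

(-8.4, -32.7)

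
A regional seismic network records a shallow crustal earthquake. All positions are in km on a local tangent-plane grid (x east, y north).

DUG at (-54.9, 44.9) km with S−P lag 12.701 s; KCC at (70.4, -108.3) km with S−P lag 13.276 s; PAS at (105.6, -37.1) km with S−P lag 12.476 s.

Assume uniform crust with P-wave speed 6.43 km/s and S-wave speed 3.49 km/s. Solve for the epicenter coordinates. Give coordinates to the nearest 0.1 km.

x ≈ 11.0 km, y ≈ -26.2 km

Distance from S−P lag: d = Δt · v_P v_S / (v_P − v_S) = Δt · (6.43·3.49)/(6.43−3.49) ≈ 7.6329·Δt.
So d_DUG = 96.95, d_KCC = 101.33, d_PAS = 95.23 km.
Circle about each station: (x + 54.9)² + (y − 44.9)² = 96.95²; (x − 70.4)² + (y + 108.3)² = 101.33²; (x − 105.6)² + (y + 37.1)² = 95.23².
Subtracting pairs of circle equations eliminates x²+y² and gives linear equations (the radical axes):
250.6 x − 306.4 y = 10786.56
321.0 x − 164.0 y = 7828.30
Solving the 2×2 system: x ≈ 11.0, y ≈ -26.2 km.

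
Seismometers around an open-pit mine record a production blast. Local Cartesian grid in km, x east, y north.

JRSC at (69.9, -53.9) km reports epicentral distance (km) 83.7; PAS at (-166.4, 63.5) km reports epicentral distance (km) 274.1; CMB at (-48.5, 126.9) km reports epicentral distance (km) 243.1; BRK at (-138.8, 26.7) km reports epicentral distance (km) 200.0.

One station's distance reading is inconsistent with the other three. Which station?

Solve using three stations at a time. Using JRSC, CMB, BRK (subtract circle equations pairwise → linear system) gives (x, y) ≈ (7.5, -109.7).
Distances from that point to each station vs reported:
  JRSC: calculated 83.7 vs reported 83.7 → residual 0.0 km
  PAS: calculated 245.4 vs reported 274.1 → residual 28.7 km
  CMB: calculated 243.1 vs reported 243.1 → residual 0.0 km
  BRK: calculated 200.0 vs reported 200.0 → residual 0.0 km
JRSC, CMB, BRK are mutually consistent (residuals ≈ 0); PAS is off by 28.7 km.

PAS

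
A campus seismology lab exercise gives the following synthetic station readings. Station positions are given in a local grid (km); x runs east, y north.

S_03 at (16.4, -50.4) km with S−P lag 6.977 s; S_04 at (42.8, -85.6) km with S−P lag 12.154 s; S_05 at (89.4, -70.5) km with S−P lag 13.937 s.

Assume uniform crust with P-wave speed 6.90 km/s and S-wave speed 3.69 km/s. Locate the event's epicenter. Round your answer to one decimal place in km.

Distance from S−P lag: d = Δt · v_P v_S / (v_P − v_S) = Δt · (6.90·3.69)/(6.90−3.69) ≈ 7.9318·Δt.
So d_S_03 = 55.34, d_S_04 = 96.40, d_S_05 = 110.55 km.
Circle about each station: (x − 16.4)² + (y + 50.4)² = 55.34²; (x − 42.8)² + (y + 85.6)² = 96.40²; (x − 89.4)² + (y + 70.5)² = 110.55².
Subtracting pairs of circle equations eliminates x²+y² and gives linear equations (the radical axes):
52.8 x − 70.4 y = 119.64
146.0 x − 40.2 y = 994.70
Solving the 2×2 system: x ≈ 8.0, y ≈ 4.3 km.

(8.0, 4.3)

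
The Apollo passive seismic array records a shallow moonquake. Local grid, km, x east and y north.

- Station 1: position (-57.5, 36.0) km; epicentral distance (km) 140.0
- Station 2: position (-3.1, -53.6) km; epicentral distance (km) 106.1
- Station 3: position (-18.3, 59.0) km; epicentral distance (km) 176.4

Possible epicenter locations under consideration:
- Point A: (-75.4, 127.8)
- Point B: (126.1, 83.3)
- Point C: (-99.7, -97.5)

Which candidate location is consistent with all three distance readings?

For each candidate, compare |candidate − station| to the reported distance:
Point A: residuals Station 1 46.5, Station 2 89.2, Station 3 87.0 → max 89.2 km
Point B: residuals Station 1 49.6, Station 2 82.1, Station 3 30.0 → max 82.1 km
Point C: residuals Station 1 0.0, Station 2 0.0, Station 3 0.0 → max 0.0 km
Only Point C has all residuals ≈ 0.

Point C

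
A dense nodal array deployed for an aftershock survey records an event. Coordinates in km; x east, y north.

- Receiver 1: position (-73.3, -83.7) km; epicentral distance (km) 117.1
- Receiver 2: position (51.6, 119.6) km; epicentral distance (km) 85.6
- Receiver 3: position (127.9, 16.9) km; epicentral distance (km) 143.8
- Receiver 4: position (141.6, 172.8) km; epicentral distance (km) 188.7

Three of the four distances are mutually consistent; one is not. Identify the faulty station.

Receiver 1

Solve using three stations at a time. Using Receiver 2, Receiver 3, Receiver 4 (subtract circle equations pairwise → linear system) gives (x, y) ≈ (-9.3, 59.6).
Distances from that point to each station vs reported:
  Receiver 1: calculated 157.0 vs reported 117.1 → residual 39.9 km
  Receiver 2: calculated 85.5 vs reported 85.6 → residual 0.1 km
  Receiver 3: calculated 143.7 vs reported 143.8 → residual 0.1 km
  Receiver 4: calculated 188.7 vs reported 188.7 → residual 0.0 km
Receiver 2, Receiver 3, Receiver 4 are mutually consistent (residuals ≈ 0); Receiver 1 is off by 39.9 km.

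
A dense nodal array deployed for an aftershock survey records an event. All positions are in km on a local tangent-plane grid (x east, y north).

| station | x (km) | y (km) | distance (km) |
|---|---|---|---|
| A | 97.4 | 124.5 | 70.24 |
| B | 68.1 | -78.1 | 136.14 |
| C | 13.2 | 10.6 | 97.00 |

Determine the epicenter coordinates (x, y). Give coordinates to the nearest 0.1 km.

Circle about each station: (x − 97.4)² + (y − 124.5)² = 70.24²; (x − 68.1)² + (y + 78.1)² = 136.14²; (x − 13.2)² + (y − 10.6)² = 97.00².
Subtracting pairs of circle equations eliminates x²+y² and gives linear equations (the radical axes):
-58.6 x − 405.2 y = -27850.23
-168.4 x − 227.8 y = -29175.75
Solving the 2×2 system: x ≈ 99.8, y ≈ 54.3 km.

(99.8, 54.3)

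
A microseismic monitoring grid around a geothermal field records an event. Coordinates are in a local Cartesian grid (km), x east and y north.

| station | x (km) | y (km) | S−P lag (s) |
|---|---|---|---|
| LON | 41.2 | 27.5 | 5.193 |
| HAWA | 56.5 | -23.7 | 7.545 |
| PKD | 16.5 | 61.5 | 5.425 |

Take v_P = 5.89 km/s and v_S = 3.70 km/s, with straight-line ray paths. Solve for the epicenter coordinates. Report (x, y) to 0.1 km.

Distance from S−P lag: d = Δt · v_P v_S / (v_P − v_S) = Δt · (5.89·3.70)/(5.89−3.70) ≈ 9.9511·Δt.
So d_LON = 51.68, d_HAWA = 75.08, d_PKD = 53.98 km.
Circle about each station: (x − 41.2)² + (y − 27.5)² = 51.68²; (x − 56.5)² + (y + 23.7)² = 75.08²; (x − 16.5)² + (y − 61.5)² = 53.98².
Subtracting the LON equation from the HAWA and PKD equations removes the quadratic terms:
30.6 x − 102.4 y = -1665.93
-49.4 x + 68.0 y = 1357.79
Solving the 2×2 system: x ≈ -8.6, y ≈ 13.7 km.
Check against LON (with the unrounded x, y): √((x − 41.2)²+(y − 27.5)²) = 51.73 ≈ 51.68 km. ✓

-8.6 km east, 13.7 km north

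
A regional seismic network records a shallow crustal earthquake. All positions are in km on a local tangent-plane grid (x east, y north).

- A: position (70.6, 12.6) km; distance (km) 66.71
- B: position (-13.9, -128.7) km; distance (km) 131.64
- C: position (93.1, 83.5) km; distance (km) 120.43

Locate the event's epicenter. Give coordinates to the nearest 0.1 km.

Circle about each station: (x − 70.6)² + (y − 12.6)² = 66.71²; (x + 13.9)² + (y + 128.7)² = 131.64²; (x − 93.1)² + (y − 83.5)² = 120.43².
Subtracting the A equation from the B and C equations removes the quadratic terms:
-169.0 x − 282.6 y = -1265.09
45.0 x + 141.8 y = 443.58
Solving the 2×2 system: x ≈ 4.8, y ≈ 1.6 km.
Check against A (with the unrounded x, y): √((x − 70.6)²+(y − 12.6)²) = 66.71 ≈ 66.71 km. ✓

4.8 km east, 1.6 km north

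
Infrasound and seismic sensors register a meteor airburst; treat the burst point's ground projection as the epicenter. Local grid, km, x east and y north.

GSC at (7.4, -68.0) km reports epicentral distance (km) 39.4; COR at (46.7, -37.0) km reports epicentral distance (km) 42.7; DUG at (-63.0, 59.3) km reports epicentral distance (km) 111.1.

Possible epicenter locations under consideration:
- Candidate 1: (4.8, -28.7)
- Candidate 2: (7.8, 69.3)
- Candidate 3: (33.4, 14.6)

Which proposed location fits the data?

For each candidate, compare |candidate − station| to the reported distance:
Candidate 1: residuals GSC 0.0, COR 0.0, DUG 0.0 → max 0.0 km
Candidate 2: residuals GSC 97.9, COR 70.5, DUG 39.6 → max 97.9 km
Candidate 3: residuals GSC 47.2, COR 10.6, DUG 4.8 → max 47.2 km
Only Candidate 1 has all residuals ≈ 0.

Candidate 1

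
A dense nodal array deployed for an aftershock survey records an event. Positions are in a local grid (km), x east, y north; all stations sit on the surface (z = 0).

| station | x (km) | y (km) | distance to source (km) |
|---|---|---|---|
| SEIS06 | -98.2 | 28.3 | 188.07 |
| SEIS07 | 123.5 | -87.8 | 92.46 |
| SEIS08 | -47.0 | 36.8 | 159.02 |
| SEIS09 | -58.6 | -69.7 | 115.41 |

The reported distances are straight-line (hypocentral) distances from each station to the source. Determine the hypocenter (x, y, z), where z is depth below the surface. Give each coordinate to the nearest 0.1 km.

Each station gives a sphere (x−x_i)² + (y−y_i)² + z² = d_i² (stations at z=0).
Subtracting the SEIS06 sphere from SEIS07 and SEIS08: z² cancels, leaving linear equations in x and y:
443.4 x − 232.2 y = 39338.43
102.4 x + 17.0 y = 3202.07
Solving: x ≈ 45.099, y ≈ -83.297 km (keep extra digits for the depth step; rounded: 45.1, -83.3).
Then from the SEIS06 sphere: z² = 188.07² − (x + 98.2)² − (y − 28.3)² with x = 45.099, y = -83.297, so z ≈ 48.804 ≈ 48.8 km.

(45.1, -83.3, 48.8)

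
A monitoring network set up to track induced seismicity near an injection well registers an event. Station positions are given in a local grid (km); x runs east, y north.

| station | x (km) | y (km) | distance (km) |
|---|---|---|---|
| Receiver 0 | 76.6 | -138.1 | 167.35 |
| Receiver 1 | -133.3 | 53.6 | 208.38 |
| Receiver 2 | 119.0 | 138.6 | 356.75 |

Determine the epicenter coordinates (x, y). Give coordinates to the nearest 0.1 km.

Circle about each station: (x − 76.6)² + (y + 138.1)² = 167.35²; (x + 133.3)² + (y − 53.6)² = 208.38²; (x − 119.0)² + (y − 138.6)² = 356.75².
Subtracting pairs of circle equations eliminates x²+y² and gives linear equations (the radical axes):
-419.8 x + 383.4 y = -19713.52
84.8 x + 553.4 y = -90832.75
Solving the 2×2 system: x ≈ -90.3, y ≈ -150.3 km.
Check against Receiver 0 (with the unrounded x, y): √((x − 76.6)²+(y + 138.1)²) = 167.35 ≈ 167.35 km. ✓

-90.3 km east, -150.3 km north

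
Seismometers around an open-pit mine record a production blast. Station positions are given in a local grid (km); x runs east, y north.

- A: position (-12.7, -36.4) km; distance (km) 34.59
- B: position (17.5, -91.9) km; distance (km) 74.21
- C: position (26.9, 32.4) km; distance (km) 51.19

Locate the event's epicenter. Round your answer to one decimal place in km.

(16.4, -17.7)

Circle about each station: (x + 12.7)² + (y + 36.4)² = 34.59²; (x − 17.5)² + (y + 91.9)² = 74.21²; (x − 26.9)² + (y − 32.4)² = 51.19².
Subtracting pairs of circle equations eliminates x²+y² and gives linear equations (the radical axes):
60.4 x − 111.0 y = 2954.95
79.2 x + 137.6 y = -1136.83
Solving the 2×2 system: x ≈ 16.4, y ≈ -17.7 km.
Check against A (with the unrounded x, y): √((x + 12.7)²+(y + 36.4)²) = 34.59 ≈ 34.59 km. ✓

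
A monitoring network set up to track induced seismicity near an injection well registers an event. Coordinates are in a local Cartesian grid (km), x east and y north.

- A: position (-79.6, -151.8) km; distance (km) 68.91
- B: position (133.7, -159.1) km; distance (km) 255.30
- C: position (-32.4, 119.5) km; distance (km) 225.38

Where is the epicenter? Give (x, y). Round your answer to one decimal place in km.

Circle about each station: (x + 79.6)² + (y + 151.8)² = 68.91²; (x − 133.7)² + (y + 159.1)² = 255.30²; (x + 32.4)² + (y − 119.5)² = 225.38².
Subtracting the A equation from the B and C equations removes the quadratic terms:
426.6 x − 14.6 y = -46620.40
94.4 x + 542.6 y = -60096.95
Solving the 2×2 system: x ≈ -112.4, y ≈ -91.2 km.
Check against A (with the unrounded x, y): √((x + 79.6)²+(y + 151.8)²) = 68.91 ≈ 68.91 km. ✓

x ≈ -112.4 km, y ≈ -91.2 km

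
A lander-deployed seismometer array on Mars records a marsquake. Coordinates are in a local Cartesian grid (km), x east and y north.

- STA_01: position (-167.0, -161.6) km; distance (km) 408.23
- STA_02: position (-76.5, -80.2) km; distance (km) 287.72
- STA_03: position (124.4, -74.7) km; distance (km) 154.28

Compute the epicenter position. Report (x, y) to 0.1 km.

Circle about each station: (x + 167.0)² + (y + 161.6)² = 408.23²; (x + 76.5)² + (y + 80.2)² = 287.72²; (x − 124.4)² + (y + 74.7)² = 154.28².
Subtracting pairs of circle equations eliminates x²+y² and gives linear equations (the radical axes):
181.0 x + 162.8 y = 42149.66
582.8 x + 173.8 y = 109901.30
Solving the 2×2 system: x ≈ 166.6, y ≈ 73.7 km.

x ≈ 166.6 km, y ≈ 73.7 km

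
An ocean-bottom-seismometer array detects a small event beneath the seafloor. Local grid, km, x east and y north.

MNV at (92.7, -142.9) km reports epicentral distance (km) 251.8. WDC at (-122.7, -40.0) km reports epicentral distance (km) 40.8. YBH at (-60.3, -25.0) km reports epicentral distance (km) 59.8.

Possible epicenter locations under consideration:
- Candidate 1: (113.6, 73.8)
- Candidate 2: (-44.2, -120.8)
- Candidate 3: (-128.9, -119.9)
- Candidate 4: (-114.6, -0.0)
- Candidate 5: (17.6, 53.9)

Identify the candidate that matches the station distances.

Candidate 4

For each candidate, compare |candidate − station| to the reported distance:
Candidate 1: residuals MNV 34.1, WDC 221.5, YBH 140.2 → max 221.5 km
Candidate 2: residuals MNV 113.1, WDC 71.9, YBH 37.3 → max 113.1 km
Candidate 3: residuals MNV 29.0, WDC 39.3, YBH 57.3 → max 57.3 km
Candidate 4: residuals MNV 0.0, WDC 0.0, YBH 0.0 → max 0.0 km
Candidate 5: residuals MNV 41.2, WDC 128.0, YBH 51.1 → max 128.0 km
Only Candidate 4 has all residuals ≈ 0.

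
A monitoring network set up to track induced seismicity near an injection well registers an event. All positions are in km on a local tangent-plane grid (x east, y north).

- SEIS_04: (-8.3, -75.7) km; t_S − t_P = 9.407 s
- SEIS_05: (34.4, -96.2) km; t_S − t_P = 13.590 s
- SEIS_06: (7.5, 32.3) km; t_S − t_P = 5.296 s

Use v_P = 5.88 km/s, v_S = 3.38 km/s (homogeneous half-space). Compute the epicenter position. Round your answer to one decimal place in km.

Distance from S−P lag: d = Δt · v_P v_S / (v_P − v_S) = Δt · (5.88·3.38)/(5.88−3.38) ≈ 7.9498·Δt.
So d_SEIS_04 = 74.78, d_SEIS_05 = 108.04, d_SEIS_06 = 42.10 km.
Circle about each station: (x + 8.3)² + (y + 75.7)² = 74.78²; (x − 34.4)² + (y + 96.2)² = 108.04²; (x − 7.5)² + (y − 32.3)² = 42.10².
Subtracting the SEIS_04 equation from the SEIS_05 and SEIS_06 equations removes the quadratic terms:
85.4 x − 41.0 y = -1442.17
31.6 x + 216.0 y = -880.20
Solving the 2×2 system: x ≈ -17.6, y ≈ -1.5 km.
Check against SEIS_04 (with the unrounded x, y): √((x + 8.3)²+(y + 75.7)²) = 74.78 ≈ 74.78 km. ✓

x ≈ -17.6 km, y ≈ -1.5 km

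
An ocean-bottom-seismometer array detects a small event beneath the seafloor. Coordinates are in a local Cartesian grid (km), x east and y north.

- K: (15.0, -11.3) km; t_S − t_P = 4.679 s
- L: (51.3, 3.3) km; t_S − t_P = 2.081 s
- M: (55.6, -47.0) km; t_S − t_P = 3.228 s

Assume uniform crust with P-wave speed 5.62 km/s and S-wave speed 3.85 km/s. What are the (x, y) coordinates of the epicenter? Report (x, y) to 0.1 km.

(72.2, -11.2)

Distance from S−P lag: d = Δt · v_P v_S / (v_P − v_S) = Δt · (5.62·3.85)/(5.62−3.85) ≈ 12.2243·Δt.
So d_K = 57.20, d_L = 25.44, d_M = 39.46 km.
Circle about each station: (x − 15.0)² + (y + 11.3)² = 57.20²; (x − 51.3)² + (y − 3.3)² = 25.44²; (x − 55.6)² + (y + 47.0)² = 39.46².
Subtracting pairs of circle equations eliminates x²+y² and gives linear equations (the radical axes):
72.6 x + 29.2 y = 4914.54
81.2 x − 71.4 y = 6662.42
Solving the 2×2 system: x ≈ 72.2, y ≈ -11.2 km.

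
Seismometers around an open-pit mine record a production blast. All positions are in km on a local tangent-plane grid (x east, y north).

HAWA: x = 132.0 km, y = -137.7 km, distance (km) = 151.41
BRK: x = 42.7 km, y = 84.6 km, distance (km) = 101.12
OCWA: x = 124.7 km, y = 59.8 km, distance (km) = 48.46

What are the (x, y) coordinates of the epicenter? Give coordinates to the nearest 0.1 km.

x ≈ 113.7 km, y ≈ 12.6 km

Circle about each station: (x − 132.0)² + (y + 137.7)² = 151.41²; (x − 42.7)² + (y − 84.6)² = 101.12²; (x − 124.7)² + (y − 59.8)² = 48.46².
Subtracting pairs of circle equations eliminates x²+y² and gives linear equations (the radical axes):
-178.6 x + 444.6 y = -14705.11
-14.6 x + 395.0 y = 3317.46
Solving the 2×2 system: x ≈ 113.7, y ≈ 12.6 km.
Check against HAWA (with the unrounded x, y): √((x − 132.0)²+(y + 137.7)²) = 151.41 ≈ 151.41 km. ✓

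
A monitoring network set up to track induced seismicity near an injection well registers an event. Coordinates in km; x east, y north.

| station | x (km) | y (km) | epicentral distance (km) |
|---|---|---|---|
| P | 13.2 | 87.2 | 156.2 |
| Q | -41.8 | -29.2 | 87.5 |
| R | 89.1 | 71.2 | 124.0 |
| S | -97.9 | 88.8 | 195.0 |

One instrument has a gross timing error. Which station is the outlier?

P

Solve using three stations at a time. Using Q, R, S (subtract circle equations pairwise → linear system) gives (x, y) ≈ (44.4, -44.5).
Distances from that point to each station vs reported:
  P: calculated 135.4 vs reported 156.2 → residual 20.8 km
  Q: calculated 87.6 vs reported 87.5 → residual 0.1 km
  R: calculated 124.1 vs reported 124.0 → residual 0.1 km
  S: calculated 195.0 vs reported 195.0 → residual 0.0 km
Q, R, S are mutually consistent (residuals ≈ 0); P is off by 20.8 km.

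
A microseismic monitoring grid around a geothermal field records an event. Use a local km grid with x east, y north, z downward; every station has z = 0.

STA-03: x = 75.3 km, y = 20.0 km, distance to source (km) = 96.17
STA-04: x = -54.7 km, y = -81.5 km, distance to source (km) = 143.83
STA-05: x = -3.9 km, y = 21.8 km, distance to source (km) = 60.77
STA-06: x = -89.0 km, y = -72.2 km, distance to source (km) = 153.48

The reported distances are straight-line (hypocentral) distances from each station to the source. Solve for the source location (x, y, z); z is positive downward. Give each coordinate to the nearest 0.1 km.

x ≈ 1.0 km, y ≈ 37.5 km, depth ≈ 58.5 km

Each station gives a sphere (x−x_i)² + (y−y_i)² + z² = d_i² (stations at z=0).
Subtracting the STA-03 sphere from STA-04 and STA-05: z² cancels, leaving linear equations in x and y:
-260.0 x − 203.0 y = -7874.15
-158.4 x + 3.6 y = -23.96
Solving: x ≈ 1.004, y ≈ 37.503 km (keep extra digits for the depth step; rounded: 1.0, 37.5).
Then from the STA-03 sphere: z² = 96.17² − (x − 75.3)² − (y − 20.0)² with x = 1.004, y = 37.503, so z ≈ 58.501 ≈ 58.5 km.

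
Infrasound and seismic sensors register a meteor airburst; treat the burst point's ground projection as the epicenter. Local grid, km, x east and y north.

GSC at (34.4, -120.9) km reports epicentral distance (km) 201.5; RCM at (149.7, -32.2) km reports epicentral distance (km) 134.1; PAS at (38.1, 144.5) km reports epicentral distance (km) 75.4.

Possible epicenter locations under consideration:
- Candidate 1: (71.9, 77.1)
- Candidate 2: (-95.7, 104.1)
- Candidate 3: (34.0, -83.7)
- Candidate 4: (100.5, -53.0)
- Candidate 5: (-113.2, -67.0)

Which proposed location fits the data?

For each candidate, compare |candidate − station| to the reported distance:
Candidate 1: residuals GSC 0.0, RCM 0.1, PAS 0.0 → max 0.1 km
Candidate 2: residuals GSC 58.4, RCM 146.6, PAS 64.4 → max 146.6 km
Candidate 3: residuals GSC 164.3, RCM 7.5, PAS 152.8 → max 164.3 km
Candidate 4: residuals GSC 106.7, RCM 80.7, PAS 131.7 → max 131.7 km
Candidate 5: residuals GSC 44.4, RCM 131.1, PAS 184.6 → max 184.6 km
Only Candidate 1 has all residuals ≈ 0.

Candidate 1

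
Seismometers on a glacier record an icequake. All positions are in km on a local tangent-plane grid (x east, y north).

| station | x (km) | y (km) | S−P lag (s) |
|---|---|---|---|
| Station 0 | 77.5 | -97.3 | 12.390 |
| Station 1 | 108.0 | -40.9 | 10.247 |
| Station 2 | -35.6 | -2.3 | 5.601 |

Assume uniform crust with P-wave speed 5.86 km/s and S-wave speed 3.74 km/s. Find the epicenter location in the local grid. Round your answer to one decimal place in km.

(19.1, 16.7)

Distance from S−P lag: d = Δt · v_P v_S / (v_P − v_S) = Δt · (5.86·3.74)/(5.86−3.74) ≈ 10.3379·Δt.
So d_Station 0 = 128.09, d_Station 1 = 105.93, d_Station 2 = 57.90 km.
Circle about each station: (x − 77.5)² + (y + 97.3)² = 128.09²; (x − 108.0)² + (y + 40.9)² = 105.93²; (x + 35.6)² + (y + 2.3)² = 57.90².
Subtracting pairs of circle equations eliminates x²+y² and gives linear equations (the radical axes):
61.0 x + 112.8 y = 3049.15
-226.2 x + 190.0 y = -1146.25
Solving the 2×2 system: x ≈ 19.1, y ≈ 16.7 km.
Check against Station 0 (with the unrounded x, y): √((x − 77.5)²+(y + 97.3)²) = 128.09 ≈ 128.09 km. ✓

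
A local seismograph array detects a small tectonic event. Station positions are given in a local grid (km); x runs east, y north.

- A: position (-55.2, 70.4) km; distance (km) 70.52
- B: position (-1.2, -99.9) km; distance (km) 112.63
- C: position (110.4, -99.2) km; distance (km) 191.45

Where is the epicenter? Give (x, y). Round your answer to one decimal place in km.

(-53.4, -0.1)

Circle about each station: (x + 55.2)² + (y − 70.4)² = 70.52²; (x + 1.2)² + (y + 99.9)² = 112.63²; (x − 110.4)² + (y + 99.2)² = 191.45².
Subtracting pairs of circle equations eliminates x²+y² and gives linear equations (the radical axes):
108.0 x − 340.6 y = -5734.20
331.2 x − 339.2 y = -17654.43
Solving the 2×2 system: x ≈ -53.4, y ≈ -0.1 km.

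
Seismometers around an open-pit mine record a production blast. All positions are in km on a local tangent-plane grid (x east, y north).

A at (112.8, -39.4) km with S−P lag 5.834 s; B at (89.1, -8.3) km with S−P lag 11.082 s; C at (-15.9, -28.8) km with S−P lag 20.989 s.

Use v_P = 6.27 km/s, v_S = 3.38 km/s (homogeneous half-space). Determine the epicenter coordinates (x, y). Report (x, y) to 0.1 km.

Distance from S−P lag: d = Δt · v_P v_S / (v_P − v_S) = Δt · (6.27·3.38)/(6.27−3.38) ≈ 7.3331·Δt.
So d_A = 42.78, d_B = 81.27, d_C = 153.91 km.
Circle about each station: (x − 112.8)² + (y + 39.4)² = 42.78²; (x − 89.1)² + (y + 8.3)² = 81.27²; (x + 15.9)² + (y + 28.8)² = 153.91².
Subtracting the A equation from the B and C equations removes the quadratic terms:
-47.4 x + 62.2 y = -11043.18
-257.4 x + 21.2 y = -35052.11
Solving the 2×2 system: x ≈ 129.7, y ≈ -78.7 km.

(129.7, -78.7)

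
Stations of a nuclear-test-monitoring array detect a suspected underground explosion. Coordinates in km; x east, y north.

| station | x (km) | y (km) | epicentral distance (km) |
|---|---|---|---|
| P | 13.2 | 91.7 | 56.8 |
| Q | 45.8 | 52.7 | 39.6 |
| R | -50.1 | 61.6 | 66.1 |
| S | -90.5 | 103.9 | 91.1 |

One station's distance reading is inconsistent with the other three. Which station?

Solve using three stations at a time. Using P, Q, R (subtract circle equations pairwise → linear system) gives (x, y) ≈ (10.4, 35.0).
Distances from that point to each station vs reported:
  P: calculated 56.8 vs reported 56.8 → residual 0.0 km
  Q: calculated 39.6 vs reported 39.6 → residual 0.0 km
  R: calculated 66.1 vs reported 66.1 → residual 0.0 km
  S: calculated 122.2 vs reported 91.1 → residual 31.1 km
P, Q, R are mutually consistent (residuals ≈ 0); S is off by 31.1 km.

S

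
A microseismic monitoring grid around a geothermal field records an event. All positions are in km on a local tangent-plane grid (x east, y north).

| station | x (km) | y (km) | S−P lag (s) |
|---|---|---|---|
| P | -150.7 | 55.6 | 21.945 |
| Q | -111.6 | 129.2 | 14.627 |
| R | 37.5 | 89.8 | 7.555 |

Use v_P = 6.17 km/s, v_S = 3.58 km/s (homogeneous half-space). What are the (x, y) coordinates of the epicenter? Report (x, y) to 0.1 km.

Distance from S−P lag: d = Δt · v_P v_S / (v_P − v_S) = Δt · (6.17·3.58)/(6.17−3.58) ≈ 8.5284·Δt.
So d_P = 187.16, d_Q = 124.75, d_R = 64.43 km.
Circle about each station: (x + 150.7)² + (y − 55.6)² = 187.16²; (x + 111.6)² + (y − 129.2)² = 124.75²; (x − 37.5)² + (y − 89.8)² = 64.43².
Subtracting the P equation from the Q and R equations removes the quadratic terms:
78.2 x + 147.2 y = 22811.65
376.4 x + 68.4 y = 14546.08
Solving the 2×2 system: x ≈ 11.6, y ≈ 148.8 km.
Check against P (with the unrounded x, y): √((x + 150.7)²+(y − 55.6)²) = 187.16 ≈ 187.16 km. ✓

x ≈ 11.6 km, y ≈ 148.8 km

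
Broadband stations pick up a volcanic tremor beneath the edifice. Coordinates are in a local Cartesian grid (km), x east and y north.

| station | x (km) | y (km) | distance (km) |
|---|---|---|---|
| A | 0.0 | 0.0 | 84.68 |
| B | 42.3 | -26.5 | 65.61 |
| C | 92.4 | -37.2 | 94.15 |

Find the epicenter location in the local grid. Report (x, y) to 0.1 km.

Circle about each station: x² + y² = 84.68²; (x − 42.3)² + (y + 26.5)² = 65.61²; (x − 92.4)² + (y + 37.2)² = 94.15².
Subtracting the A equation from the B and C equations removes the quadratic terms:
84.6 x − 53.0 y = 5357.57
184.8 x − 74.4 y = 8228.08
Solving the 2×2 system: x ≈ 10.7, y ≈ -84.0 km.

(10.7, -84.0)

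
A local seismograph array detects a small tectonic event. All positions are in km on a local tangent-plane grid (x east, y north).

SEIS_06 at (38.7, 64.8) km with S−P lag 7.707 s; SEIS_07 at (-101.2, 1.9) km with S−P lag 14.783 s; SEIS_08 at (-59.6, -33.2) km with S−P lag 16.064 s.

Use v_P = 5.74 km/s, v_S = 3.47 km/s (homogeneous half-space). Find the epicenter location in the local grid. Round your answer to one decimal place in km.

Distance from S−P lag: d = Δt · v_P v_S / (v_P − v_S) = Δt · (5.74·3.47)/(5.74−3.47) ≈ 8.7744·Δt.
So d_SEIS_06 = 67.62, d_SEIS_07 = 129.71, d_SEIS_08 = 140.95 km.
Circle about each station: (x − 38.7)² + (y − 64.8)² = 67.62²; (x + 101.2)² + (y − 1.9)² = 129.71²; (x + 59.6)² + (y + 33.2)² = 140.95².
Subtracting pairs of circle equations eliminates x²+y² and gives linear equations (the radical axes):
-279.8 x − 125.8 y = -7703.90
-196.6 x − 196.0 y = -16336.77
Solving the 2×2 system: x ≈ -18.1, y ≈ 101.5 km.

(-18.1, 101.5)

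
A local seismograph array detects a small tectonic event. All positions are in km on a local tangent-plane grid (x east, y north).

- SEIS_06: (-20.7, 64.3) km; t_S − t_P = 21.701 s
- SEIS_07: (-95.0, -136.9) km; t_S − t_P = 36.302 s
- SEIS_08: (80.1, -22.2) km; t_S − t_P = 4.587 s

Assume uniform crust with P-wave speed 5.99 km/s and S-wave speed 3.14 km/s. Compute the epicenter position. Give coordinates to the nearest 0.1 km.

104.8 km east, -4.7 km north

Distance from S−P lag: d = Δt · v_P v_S / (v_P − v_S) = Δt · (5.99·3.14)/(5.99−3.14) ≈ 6.5995·Δt.
So d_SEIS_06 = 143.22, d_SEIS_07 = 239.58, d_SEIS_08 = 30.27 km.
Circle about each station: (x + 20.7)² + (y − 64.3)² = 143.22²; (x + 95.0)² + (y + 136.9)² = 239.58²; (x − 80.1)² + (y + 22.2)² = 30.27².
Subtracting pairs of circle equations eliminates x²+y² and gives linear equations (the radical axes):
-148.6 x − 402.4 y = -13682.98
201.6 x − 173.0 y = 21941.57
Solving the 2×2 system: x ≈ 104.8, y ≈ -4.7 km.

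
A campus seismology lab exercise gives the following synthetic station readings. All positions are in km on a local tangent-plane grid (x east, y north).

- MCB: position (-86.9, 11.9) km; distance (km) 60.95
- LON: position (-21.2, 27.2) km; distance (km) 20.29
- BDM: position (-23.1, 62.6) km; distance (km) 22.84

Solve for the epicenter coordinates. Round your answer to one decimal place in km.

Circle about each station: (x + 86.9)² + (y − 11.9)² = 60.95²; (x + 21.2)² + (y − 27.2)² = 20.29²; (x + 23.1)² + (y − 62.6)² = 22.84².
Subtracting pairs of circle equations eliminates x²+y² and gives linear equations (the radical axes):
131.4 x + 30.6 y = -3200.72
127.6 x + 101.4 y = -47.61
Solving the 2×2 system: x ≈ -34.3, y ≈ 42.7 km.

-34.3 km east, 42.7 km north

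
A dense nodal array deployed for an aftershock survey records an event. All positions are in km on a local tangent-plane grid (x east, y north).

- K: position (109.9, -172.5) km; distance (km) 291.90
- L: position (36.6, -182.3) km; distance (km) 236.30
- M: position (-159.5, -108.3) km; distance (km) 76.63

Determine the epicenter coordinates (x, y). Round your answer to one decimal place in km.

x ≈ -146.4 km, y ≈ -32.8 km

Circle about each station: (x − 109.9)² + (y + 172.5)² = 291.90²; (x − 36.6)² + (y + 182.3)² = 236.30²; (x + 159.5)² + (y + 108.3)² = 76.63².
Subtracting the K equation from the L and M equations removes the quadratic terms:
-146.6 x − 19.6 y = 22106.51
-538.8 x + 128.4 y = 74668.33
Solving the 2×2 system: x ≈ -146.4, y ≈ -32.8 km.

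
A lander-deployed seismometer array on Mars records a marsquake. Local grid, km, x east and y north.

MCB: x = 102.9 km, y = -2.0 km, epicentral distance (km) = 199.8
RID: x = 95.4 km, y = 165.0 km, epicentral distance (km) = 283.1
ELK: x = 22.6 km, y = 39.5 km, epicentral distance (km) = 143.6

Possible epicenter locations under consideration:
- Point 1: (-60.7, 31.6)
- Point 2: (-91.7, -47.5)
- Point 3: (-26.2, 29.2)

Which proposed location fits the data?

For each candidate, compare |candidate − station| to the reported distance:
Point 1: residuals MCB 32.8, RID 77.8, ELK 59.9 → max 77.8 km
Point 2: residuals MCB 0.0, RID 0.0, ELK 0.0 → max 0.0 km
Point 3: residuals MCB 67.0, RID 100.8, ELK 93.7 → max 100.8 km
Only Point 2 has all residuals ≈ 0.

Point 2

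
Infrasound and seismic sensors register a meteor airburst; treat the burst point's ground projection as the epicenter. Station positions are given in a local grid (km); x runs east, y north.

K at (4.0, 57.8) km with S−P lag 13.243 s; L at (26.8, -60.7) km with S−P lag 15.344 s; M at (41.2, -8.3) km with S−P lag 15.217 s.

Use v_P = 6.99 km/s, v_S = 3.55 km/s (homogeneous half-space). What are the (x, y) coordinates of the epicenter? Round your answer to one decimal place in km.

(-68.5, -4.4)

Distance from S−P lag: d = Δt · v_P v_S / (v_P − v_S) = Δt · (6.99·3.55)/(6.99−3.55) ≈ 7.2135·Δt.
So d_K = 95.53, d_L = 110.68, d_M = 109.77 km.
Circle about each station: (x − 4.0)² + (y − 57.8)² = 95.53²; (x − 26.8)² + (y + 60.7)² = 110.68²; (x − 41.2)² + (y + 8.3)² = 109.77².
Subtracting the K equation from the L and M equations removes the quadratic terms:
45.6 x − 237.0 y = -2078.19
74.4 x − 132.2 y = -4513.98
Solving the 2×2 system: x ≈ -68.5, y ≈ -4.4 km.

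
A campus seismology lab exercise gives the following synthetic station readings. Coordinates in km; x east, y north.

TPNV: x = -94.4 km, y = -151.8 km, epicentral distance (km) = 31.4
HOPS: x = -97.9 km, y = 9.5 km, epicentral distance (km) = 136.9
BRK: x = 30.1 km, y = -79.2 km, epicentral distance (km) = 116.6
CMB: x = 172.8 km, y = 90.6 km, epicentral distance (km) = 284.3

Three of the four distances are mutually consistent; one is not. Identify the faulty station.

CMB

Solve using three stations at a time. Using TPNV, HOPS, BRK (subtract circle equations pairwise → linear system) gives (x, y) ≈ (-76.8, -125.8).
Distances from that point to each station vs reported:
  TPNV: calculated 31.4 vs reported 31.4 → residual 0.0 km
  HOPS: calculated 136.9 vs reported 136.9 → residual 0.0 km
  BRK: calculated 116.6 vs reported 116.6 → residual 0.0 km
  CMB: calculated 330.3 vs reported 284.3 → residual 46.0 km
TPNV, HOPS, BRK are mutually consistent (residuals ≈ 0); CMB is off by 46.0 km.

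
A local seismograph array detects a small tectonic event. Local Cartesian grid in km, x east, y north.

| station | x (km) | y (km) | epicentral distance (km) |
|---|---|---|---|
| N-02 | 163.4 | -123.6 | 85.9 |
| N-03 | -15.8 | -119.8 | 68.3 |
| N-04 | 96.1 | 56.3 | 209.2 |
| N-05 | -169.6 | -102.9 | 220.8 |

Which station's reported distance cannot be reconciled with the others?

N-02

Solve using three stations at a time. Using N-03, N-04, N-05 (subtract circle equations pairwise → linear system) gives (x, y) ≈ (46.7, -146.9).
Distances from that point to each station vs reported:
  N-02: calculated 119.0 vs reported 85.9 → residual 33.1 km
  N-03: calculated 68.2 vs reported 68.3 → residual 0.1 km
  N-04: calculated 209.2 vs reported 209.2 → residual 0.0 km
  N-05: calculated 220.8 vs reported 220.8 → residual 0.0 km
N-03, N-04, N-05 are mutually consistent (residuals ≈ 0); N-02 is off by 33.1 km.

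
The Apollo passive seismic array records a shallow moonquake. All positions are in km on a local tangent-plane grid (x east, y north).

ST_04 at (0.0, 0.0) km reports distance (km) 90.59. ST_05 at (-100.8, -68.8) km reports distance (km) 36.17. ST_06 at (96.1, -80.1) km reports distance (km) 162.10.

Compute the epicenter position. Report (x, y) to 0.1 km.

Circle about each station: x² + y² = 90.59²; (x + 100.8)² + (y + 68.8)² = 36.17²; (x − 96.1)² + (y + 80.1)² = 162.10².
Subtracting the ST_04 equation from the ST_05 and ST_06 equations removes the quadratic terms:
-201.6 x − 137.6 y = 21792.36
192.2 x − 160.2 y = -2418.64
Solving the 2×2 system: x ≈ -65.1, y ≈ -63.0 km.

-65.1 km east, -63.0 km north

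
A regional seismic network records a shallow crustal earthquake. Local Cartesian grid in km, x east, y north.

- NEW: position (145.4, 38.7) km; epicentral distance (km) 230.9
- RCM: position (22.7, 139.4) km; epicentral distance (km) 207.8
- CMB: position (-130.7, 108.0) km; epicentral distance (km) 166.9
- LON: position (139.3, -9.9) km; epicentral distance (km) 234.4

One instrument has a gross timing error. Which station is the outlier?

LON

Solve using three stations at a time. Using NEW, RCM, CMB (subtract circle equations pairwise → linear system) gives (x, y) ≈ (-69.0, -47.1).
Distances from that point to each station vs reported:
  NEW: calculated 230.9 vs reported 230.9 → residual 0.0 km
  RCM: calculated 207.8 vs reported 207.8 → residual 0.0 km
  CMB: calculated 166.9 vs reported 166.9 → residual 0.0 km
  LON: calculated 211.6 vs reported 234.4 → residual 22.8 km
NEW, RCM, CMB are mutually consistent (residuals ≈ 0); LON is off by 22.8 km.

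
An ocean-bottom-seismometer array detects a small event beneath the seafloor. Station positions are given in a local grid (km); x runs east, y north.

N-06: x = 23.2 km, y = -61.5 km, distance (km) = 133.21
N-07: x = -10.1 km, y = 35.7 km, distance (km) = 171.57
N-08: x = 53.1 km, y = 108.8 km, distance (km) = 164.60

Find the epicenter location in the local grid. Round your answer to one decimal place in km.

Circle about each station: (x − 23.2)² + (y + 61.5)² = 133.21²; (x + 10.1)² + (y − 35.7)² = 171.57²; (x − 53.1)² + (y − 108.8)² = 164.60².
Subtracting the N-06 equation from the N-07 and N-08 equations removes the quadratic terms:
-66.6 x + 194.4 y = -14635.35
59.8 x + 340.6 y = 988.30
Solving the 2×2 system: x ≈ 150.9, y ≈ -23.6 km.
Check against N-06 (with the unrounded x, y): √((x − 23.2)²+(y + 61.5)²) = 133.20 ≈ 133.21 km. ✓

x ≈ 150.9 km, y ≈ -23.6 km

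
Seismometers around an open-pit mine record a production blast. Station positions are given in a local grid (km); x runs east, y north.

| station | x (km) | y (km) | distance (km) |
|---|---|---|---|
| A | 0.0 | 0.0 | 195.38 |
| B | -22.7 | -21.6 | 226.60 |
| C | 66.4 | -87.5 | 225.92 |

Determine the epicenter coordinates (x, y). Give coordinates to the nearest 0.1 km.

(153.4, 121.0)

Circle about each station: x² + y² = 195.38²; (x + 22.7)² + (y + 21.6)² = 226.60²; (x − 66.4)² + (y + 87.5)² = 225.92².
Subtracting the A equation from the B and C equations removes the quadratic terms:
-45.4 x − 43.2 y = -12192.37
132.8 x − 175.0 y = -801.29
Solving the 2×2 system: x ≈ 153.4, y ≈ 121.0 km.
Check against A (with the unrounded x, y): √(x²+y²) = 195.39 ≈ 195.38 km. ✓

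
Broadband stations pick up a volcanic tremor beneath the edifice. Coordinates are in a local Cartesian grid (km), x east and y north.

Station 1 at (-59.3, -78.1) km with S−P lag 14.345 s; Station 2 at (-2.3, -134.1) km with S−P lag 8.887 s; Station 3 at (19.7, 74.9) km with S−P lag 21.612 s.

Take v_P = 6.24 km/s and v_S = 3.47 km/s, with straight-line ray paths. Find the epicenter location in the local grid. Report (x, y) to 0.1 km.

(52.1, -90.9)

Distance from S−P lag: d = Δt · v_P v_S / (v_P − v_S) = Δt · (6.24·3.47)/(6.24−3.47) ≈ 7.8169·Δt.
So d_Station 1 = 112.13, d_Station 2 = 69.47, d_Station 3 = 168.94 km.
Circle about each station: (x + 59.3)² + (y + 78.1)² = 112.13²; (x + 2.3)² + (y + 134.1)² = 69.47²; (x − 19.7)² + (y − 74.9)² = 168.94².
Subtracting the Station 1 equation from the Station 2 and Station 3 equations removes the quadratic terms:
114.0 x − 112.0 y = 16119.06
158.0 x + 306.0 y = -19585.59
Solving the 2×2 system: x ≈ 52.1, y ≈ -90.9 km.
Check against Station 1 (with the unrounded x, y): √((x + 59.3)²+(y + 78.1)²) = 112.12 ≈ 112.13 km. ✓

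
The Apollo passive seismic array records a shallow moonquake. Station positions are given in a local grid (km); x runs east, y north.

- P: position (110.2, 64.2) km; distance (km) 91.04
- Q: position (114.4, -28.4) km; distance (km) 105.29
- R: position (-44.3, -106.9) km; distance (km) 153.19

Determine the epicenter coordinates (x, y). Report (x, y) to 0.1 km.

x ≈ 26.2 km, y ≈ 29.1 km

Circle about each station: (x − 110.2)² + (y − 64.2)² = 91.04²; (x − 114.4)² + (y + 28.4)² = 105.29²; (x + 44.3)² + (y + 106.9)² = 153.19².
Subtracting the P equation from the Q and R equations removes the quadratic terms:
8.4 x − 185.2 y = -5169.46
-309.0 x − 342.2 y = -18054.47
Solving the 2×2 system: x ≈ 26.2, y ≈ 29.1 km.
Check against P (with the unrounded x, y): √((x − 110.2)²+(y − 64.2)²) = 91.04 ≈ 91.04 km. ✓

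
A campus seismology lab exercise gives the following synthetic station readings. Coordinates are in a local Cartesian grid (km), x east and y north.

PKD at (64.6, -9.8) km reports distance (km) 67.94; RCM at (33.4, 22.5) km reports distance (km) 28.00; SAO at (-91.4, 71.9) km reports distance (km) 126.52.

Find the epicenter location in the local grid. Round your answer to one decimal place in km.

33.3 km east, 50.5 km north

Circle about each station: (x − 64.6)² + (y + 9.8)² = 67.94²; (x − 33.4)² + (y − 22.5)² = 28.00²; (x + 91.4)² + (y − 71.9)² = 126.52².
Subtracting pairs of circle equations eliminates x²+y² and gives linear equations (the radical axes):
-62.4 x + 64.6 y = 1184.45
-312.0 x + 163.4 y = -2137.10
Solving the 2×2 system: x ≈ 33.3, y ≈ 50.5 km.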